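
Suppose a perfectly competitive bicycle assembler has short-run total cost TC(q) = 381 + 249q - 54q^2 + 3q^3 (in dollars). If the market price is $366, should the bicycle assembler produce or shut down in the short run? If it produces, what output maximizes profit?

From TC, MC = TC'(q) = 249 - 108q + 9q^2 and AVC = VC/q = 249 - 54q + 3q^2.
AVC is minimized where dAVC/dq = -54 + 6q = 0, at q = 9; min AVC = 249 - 54·9 + 3·9^2 = $6.
Since P = $366 ≥ min AVC = $6, price covers variable cost and the firm should produce.
Solving P = MC: -117 - 108q + 9q^2 = 0 ⇒ q = -1 or 13. On the upward-sloping branch, q* = 13.
Check: AVC at q = 13 is $54 ≤ P, so revenue covers variable cost.
Profit = P·q − TC = 366·13 − 1083 = $3675.

Produce at q = 13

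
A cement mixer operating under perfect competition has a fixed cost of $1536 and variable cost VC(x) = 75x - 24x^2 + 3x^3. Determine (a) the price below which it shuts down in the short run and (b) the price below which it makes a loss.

Shutdown price = min AVC. AVC = 75 - 24x + 3x^2, with vertex at x = 4 and minimum $27.
ATC = 1536/x + 75 - 24x + 3x^2. Setting dATC/dx = −1536/x^2 − 24 + 6x = 0 gives x = 8 (since 6·8^3 − 24·8^2 = 1536).
min ATC = 1536/8 + 75 − 24·8 + 3·8^2 = $267. That is the break-even price.
Between these two prices the firm operates at a loss; above $267 it earns a profit.

Shutdown price = $27; break-even price = $267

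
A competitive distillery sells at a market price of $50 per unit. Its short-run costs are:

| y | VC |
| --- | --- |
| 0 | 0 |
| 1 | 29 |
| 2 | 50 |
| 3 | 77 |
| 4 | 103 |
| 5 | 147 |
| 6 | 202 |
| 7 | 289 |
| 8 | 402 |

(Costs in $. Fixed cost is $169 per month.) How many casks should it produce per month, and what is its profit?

Profit at each row (π = 50y − TC): y=0: -169; y=1: -148; y=2: -119; y=3: -96; y=4: -72; y=5: -66; y=6: -71; y=7: -108; y=8: -171.
Profit is maximized at y = 5. AVC there is 147/5 = $29.40 ≤ P, so producing beats shutting down (which would give -$169).

y = 5; profit = -$66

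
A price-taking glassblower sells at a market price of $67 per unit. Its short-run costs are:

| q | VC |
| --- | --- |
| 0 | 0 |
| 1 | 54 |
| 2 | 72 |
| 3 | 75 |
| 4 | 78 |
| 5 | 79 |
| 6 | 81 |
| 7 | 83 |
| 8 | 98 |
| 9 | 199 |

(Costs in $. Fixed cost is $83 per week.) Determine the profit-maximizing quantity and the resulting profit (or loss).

Profit at each row (π = 67q − TC): q=0: -83; q=1: -70; q=2: -21; q=3: 43; q=4: 107; q=5: 173; q=6: 238; q=7: 303; q=8: 355; q=9: 321.
Profit is maximized at q = 8. AVC there is 98/8 = $12.25 ≤ P, so producing beats shutting down (which would give -$83).

q = 8; profit = $355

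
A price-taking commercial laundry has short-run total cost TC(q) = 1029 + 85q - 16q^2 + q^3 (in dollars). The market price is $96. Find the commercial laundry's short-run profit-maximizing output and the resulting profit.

Profit = -$303 at q = 11

AVC = 85 - 16q + q^2; min AVC = $21 at q = 8. Since P = $96 ≥ min AVC, the firm produces.
With MC = 85 - 32q + 3q^2, P = MC on the upward-sloping part at q* = 11.
TR = 96·11 = 1056. TC = 1029 + 330 = 1359. Profit = 1056 − 1359 = -$303.
Shutting down would mean losing the fixed cost of $1029, so operating at a loss of $303 is better by $726.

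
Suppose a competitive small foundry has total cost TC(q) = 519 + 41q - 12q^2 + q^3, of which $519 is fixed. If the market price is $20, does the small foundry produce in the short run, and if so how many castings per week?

Produce at q = 7

Variable cost is VC = 41q - 12q^2 + q^3, so AVC = VC/q = 41 - 12q + q^2 and MC = dTC/dq = 41 - 24q + 3q^2.
The AVC parabola has its vertex at q = 12/2 = 6, where AVC = 41 - 12·6 + 6^2 = $5.
P = $20 exceeds min AVC = $5, so the firm stays open.
P = MC gives 21 - 24q + 3q^2 = 0, with roots 1 and 7. Take the larger (rising MC): q* = 7.
Check: AVC at q = 7 is $6 ≤ P, so revenue covers variable cost.
Profit = P·q − TC = 20·7 − 561 = -$421, a loss, but smaller than the $519 fixed cost the firm would lose by shutting down.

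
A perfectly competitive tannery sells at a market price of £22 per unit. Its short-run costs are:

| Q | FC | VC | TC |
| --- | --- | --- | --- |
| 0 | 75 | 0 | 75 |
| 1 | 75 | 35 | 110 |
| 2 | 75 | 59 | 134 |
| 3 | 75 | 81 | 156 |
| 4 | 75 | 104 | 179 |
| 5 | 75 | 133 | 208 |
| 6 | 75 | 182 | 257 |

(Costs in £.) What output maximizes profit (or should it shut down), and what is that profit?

Tabulate TR − TC: Q=0: -75; Q=1: -88; Q=2: -90; Q=3: -90; Q=4: -91; Q=5: -98; Q=6: -125.
Profit is highest at Q = 0. Equivalently, the lowest AVC in the table is 104/4 ≈ £26 at Q = 4, and P = £22 falls below it — price never covers variable cost, so the firm shuts down and loses only its fixed cost.

Q = 0 (shut down); profit = -£75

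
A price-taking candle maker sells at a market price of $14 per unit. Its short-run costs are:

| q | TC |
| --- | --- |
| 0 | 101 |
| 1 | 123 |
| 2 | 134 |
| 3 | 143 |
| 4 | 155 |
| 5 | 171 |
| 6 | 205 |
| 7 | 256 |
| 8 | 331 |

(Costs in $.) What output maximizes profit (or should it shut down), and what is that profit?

q = 4; profit = -$99

Tabulate TR − TC: q=0: -101; q=1: -109; q=2: -106; q=3: -101; q=4: -99; q=5: -101; q=6: -121; q=7: -158; q=8: -219.
Profit is maximized at q = 4. AVC there is 54/4 = $13.50 ≤ P, so producing beats shutting down (which would give -$101).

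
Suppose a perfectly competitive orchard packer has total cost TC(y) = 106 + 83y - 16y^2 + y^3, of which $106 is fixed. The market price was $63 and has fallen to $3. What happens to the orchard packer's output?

Output falls from 10 to 0 (the firm shuts down)

AVC = 83 - 16y + y^2, minimized at y = 8 where min AVC = $19. MC = 83 - 32y + 3y^2.
At P = $63 ≥ min AVC, set P = MC on the rising branch: y = 10.
At P = $3 < min AVC = $19, price no longer covers variable cost at any output, so the firm shuts down: y = 0.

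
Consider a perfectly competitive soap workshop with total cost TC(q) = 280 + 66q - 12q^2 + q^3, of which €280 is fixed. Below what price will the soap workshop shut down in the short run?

Short-run supply begins at min AVC. From VC = 66q - 12q^2 + q^3, AVC = 66 - 12q + q^2.
dAVC/dq = -12 + 2q = 0 gives q = 6. min AVC = 66 - 12·6 + 6^2 = 30.
The firm shuts down for any P below €30.

€30 per unit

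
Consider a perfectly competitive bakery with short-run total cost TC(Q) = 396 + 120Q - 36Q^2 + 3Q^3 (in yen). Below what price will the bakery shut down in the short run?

¥12 per unit

The firm shuts down when price falls below the minimum of average variable cost. AVC = VC/Q = 120 - 36Q + 3Q^2.
dAVC/dQ = -36 + 6Q = 0 gives Q = 6. min AVC = 120 - 36·6 + 3·6^2 = 12.
So the shutdown price is ¥12.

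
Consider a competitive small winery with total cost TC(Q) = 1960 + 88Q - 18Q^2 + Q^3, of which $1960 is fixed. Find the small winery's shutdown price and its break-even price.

Shutdown price = min AVC. AVC = 88 - 18Q + Q^2, with vertex at Q = 9 and minimum $7.
ATC = 1960/Q + 88 - 18Q + Q^2. Setting dATC/dQ = −1960/Q^2 − 18 + 2Q = 0 gives Q = 14 (since 2·14^3 − 18·14^2 = 1960).
min ATC = 1960/14 + 88 − 18·14 + 14^2 = $172. That is the break-even price.
Between these two prices the firm operates at a loss; above $172 it earns a profit.

Shutdown price = $7; break-even price = $172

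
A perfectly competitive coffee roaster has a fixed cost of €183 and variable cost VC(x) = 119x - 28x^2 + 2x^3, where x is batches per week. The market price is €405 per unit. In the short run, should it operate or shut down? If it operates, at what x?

Strip out fixed cost: VC = 119x - 28x^2 + 2x^3. Then AVC = 119 - 28x + 2x^2 and MC = 119 - 56x + 6x^2.
The AVC parabola has its vertex at x = 28/4 = 7, where AVC = 119 - 28·7 + 2·7^2 = €21.
P = €405 exceeds min AVC = €21, so the firm stays open.
P = MC gives -286 - 56x + 6x^2 = 0, with roots -11/3 and 13. Take the larger (rising MC): x* = 13.
Check: AVC at x = 13 is €93 ≤ P, so revenue covers variable cost.
Profit = P·x − TC = 405·13 − 1392 = €3873.

Produce at x = 13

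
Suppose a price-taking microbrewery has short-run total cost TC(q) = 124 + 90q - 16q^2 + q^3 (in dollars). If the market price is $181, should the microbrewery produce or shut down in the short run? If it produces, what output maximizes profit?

Variable cost is VC = 90q - 16q^2 + q^3, so AVC = VC/q = 90 - 16q + q^2 and MC = dTC/dq = 90 - 32q + 3q^2.
The AVC parabola has its vertex at q = 16/2 = 8, where AVC = 90 - 16·8 + 8^2 = $26.
Since P = $181 ≥ min AVC = $26, price covers variable cost and the firm should produce.
Solving P = MC: -91 - 32q + 3q^2 = 0 ⇒ q = -7/3 or 13. On the upward-sloping branch, q* = 13.
Check: AVC at q = 13 is $51 ≤ P, so revenue covers variable cost.
Profit = P·q − TC = 181·13 − 787 = $1566.

Produce at q = 13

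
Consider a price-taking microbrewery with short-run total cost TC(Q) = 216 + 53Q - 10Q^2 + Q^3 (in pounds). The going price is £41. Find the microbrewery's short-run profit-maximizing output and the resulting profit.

AVC = 53 - 10Q + Q^2; min AVC = £28 at Q = 5. Since P = £41 ≥ min AVC, the firm produces.
MC = 53 - 20Q + 3Q^2. Setting P = MC and taking the root on the rising branch gives Q* = 6.
TR = 41·6 = 246. TC = 216 + 174 = 390. Profit = 246 − 390 = -£144.
Shutting down would mean losing the fixed cost of £216, so operating at a loss of £144 is better by £72.

Profit = -£144 at Q = 6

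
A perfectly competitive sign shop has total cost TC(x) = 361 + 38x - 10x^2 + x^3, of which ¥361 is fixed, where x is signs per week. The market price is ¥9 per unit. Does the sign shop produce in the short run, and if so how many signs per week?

Shut down

From TC, MC = TC'(x) = 38 - 20x + 3x^2 and AVC = VC/x = 38 - 10x + x^2.
AVC hits its minimum where MC = AVC, at x = 5, giving min AVC = 38 - 10·5 + 5^2 = ¥13.
Since P = ¥9 < min AVC = ¥13, price fails to cover variable cost at any output.
The firm minimizes its loss by shutting down and losing only its fixed cost of ¥361.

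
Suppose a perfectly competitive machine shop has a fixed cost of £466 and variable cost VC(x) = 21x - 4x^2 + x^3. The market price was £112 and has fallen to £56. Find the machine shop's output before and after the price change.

MC = 21 - 8x + 3x^2; the shutdown threshold is min AVC = £17 (at x = 2).
At P = £112 ≥ min AVC, set P = MC on the rising branch: x = 7.
At P = £56 ≥ min AVC, set P = MC: x = 5. The firm stays open but cuts output.

Output falls from 7 to 5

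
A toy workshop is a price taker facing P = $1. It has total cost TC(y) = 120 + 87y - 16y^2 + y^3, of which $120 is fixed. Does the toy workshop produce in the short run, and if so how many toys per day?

Shut down

From TC, MC = TC'(y) = 87 - 32y + 3y^2 and AVC = VC/y = 87 - 16y + y^2.
AVC is minimized where dAVC/dy = -16 + 2y = 0, at y = 8; min AVC = 87 - 16·8 + 8^2 = $23.
P = $1 lies below min AVC = $23; no output level covers variable cost.
The firm minimizes its loss by shutting down and losing only its fixed cost of $120.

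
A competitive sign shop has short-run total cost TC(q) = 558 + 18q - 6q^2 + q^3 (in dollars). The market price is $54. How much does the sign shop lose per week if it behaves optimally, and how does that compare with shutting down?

AVC = 18 - 6q + q^2; min AVC = $9 at q = 3. Since P = $54 ≥ min AVC, the firm produces.
MC = 18 - 12q + 3q^2. Setting P = MC and taking the root on the rising branch gives q* = 6.
TR = 54·6 = 324. TC = 558 + 108 = 666. Profit = 324 − 666 = -$342.
By producing, the firm covers all variable cost plus $216 of fixed cost; shutting down would lose the full $558.

Profit = -$342 at q = 6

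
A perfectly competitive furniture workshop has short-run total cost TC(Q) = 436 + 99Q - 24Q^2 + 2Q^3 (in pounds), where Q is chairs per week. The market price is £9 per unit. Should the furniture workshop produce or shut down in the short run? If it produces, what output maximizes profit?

Shut down

From TC, MC = TC'(Q) = 99 - 48Q + 6Q^2 and AVC = VC/Q = 99 - 24Q + 2Q^2.
The AVC parabola has its vertex at Q = 24/4 = 6, where AVC = 99 - 24·6 + 2·6^2 = £27.
P = £9 lies below min AVC = £27; no output level covers variable cost.
The firm minimizes its loss by shutting down and losing only its fixed cost of £436.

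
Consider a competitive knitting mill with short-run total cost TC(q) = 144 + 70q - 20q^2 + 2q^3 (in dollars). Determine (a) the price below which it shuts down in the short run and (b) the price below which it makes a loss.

AVC = 70 - 20q + 2q^2; minimized at q = 5, giving min AVC = $20. That is the shutdown price.
ATC = 144/q + 70 - 20q + 2q^2. Setting dATC/dq = −144/q^2 − 20 + 4q = 0 gives q = 6 (since 4·6^3 − 20·6^2 = 144).
min ATC = 144/6 + 70 − 20·6 + 2·6^2 = $46. That is the break-even price.
For $20 ≤ P < $46 the firm produces at a loss; below $20 it shuts down.

Shutdown price = $20; break-even price = $46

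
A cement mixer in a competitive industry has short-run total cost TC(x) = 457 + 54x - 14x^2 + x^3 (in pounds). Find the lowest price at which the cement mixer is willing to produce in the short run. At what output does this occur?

£5 per unit, at x = 7

The shutdown price is the minimum of AVC. VC = 54x - 14x^2 + x^3, so AVC = 54 - 14x + x^2.
At the minimum of AVC, MC = AVC. MC = 54 - 28x + 3x^2; setting MC = AVC gives 2x^2 - 14x = 0, so x = 7. min AVC = 5.
So the shutdown price is £5.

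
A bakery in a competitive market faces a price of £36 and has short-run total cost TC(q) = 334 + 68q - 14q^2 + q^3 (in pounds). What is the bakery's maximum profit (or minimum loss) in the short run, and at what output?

AVC = 68 - 14q + q^2; min AVC = £19 at q = 7. Since P = £36 ≥ min AVC, the firm produces.
MC = 68 - 28q + 3q^2. Setting P = MC and taking the root on the rising branch gives q* = 8.
TR = 36·8 = 288. TC = 334 + 160 = 494. Profit = 288 − 494 = -£206.
That loss of £206 beats the £334 the firm would lose by shutting down; producing recovers £128 of fixed cost.

Profit = -£206 at q = 8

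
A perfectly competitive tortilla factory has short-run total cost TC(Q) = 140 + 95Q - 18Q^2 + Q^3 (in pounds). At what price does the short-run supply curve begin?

£14 per unit

The firm shuts down when price falls below the minimum of average variable cost. AVC = VC/Q = 95 - 18Q + Q^2.
At the minimum of AVC, MC = AVC. MC = 95 - 36Q + 3Q^2; setting MC = AVC gives 2Q^2 - 18Q = 0, so Q = 9. min AVC = 14.
The firm shuts down for any P below £14.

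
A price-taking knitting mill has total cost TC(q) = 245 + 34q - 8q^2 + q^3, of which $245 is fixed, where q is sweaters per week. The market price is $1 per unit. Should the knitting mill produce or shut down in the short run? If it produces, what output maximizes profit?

From TC, MC = TC'(q) = 34 - 16q + 3q^2 and AVC = VC/q = 34 - 8q + q^2.
The AVC parabola has its vertex at q = 8/2 = 4, where AVC = 34 - 8·4 + 4^2 = $18.
With P < min AVC ($1 < $18), every unit sold adds to the loss.
The firm minimizes its loss by shutting down and losing only its fixed cost of $245.

Shut down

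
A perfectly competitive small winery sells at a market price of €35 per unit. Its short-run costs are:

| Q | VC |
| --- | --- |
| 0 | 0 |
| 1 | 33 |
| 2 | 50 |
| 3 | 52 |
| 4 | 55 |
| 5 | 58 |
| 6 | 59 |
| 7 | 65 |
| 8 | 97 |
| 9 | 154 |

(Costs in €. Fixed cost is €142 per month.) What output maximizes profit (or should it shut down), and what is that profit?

Q = 8; profit = €41

Compute π = P·Q − TC at each output: Q=0: -142; Q=1: -140; Q=2: -122; Q=3: -89; Q=4: -57; Q=5: -25; Q=6: 9; Q=7: 38; Q=8: 41; Q=9: 19.
Profit is maximized at Q = 8. AVC there is 97/8 = €12.12 ≤ P, so producing beats shutting down (which would give -€142).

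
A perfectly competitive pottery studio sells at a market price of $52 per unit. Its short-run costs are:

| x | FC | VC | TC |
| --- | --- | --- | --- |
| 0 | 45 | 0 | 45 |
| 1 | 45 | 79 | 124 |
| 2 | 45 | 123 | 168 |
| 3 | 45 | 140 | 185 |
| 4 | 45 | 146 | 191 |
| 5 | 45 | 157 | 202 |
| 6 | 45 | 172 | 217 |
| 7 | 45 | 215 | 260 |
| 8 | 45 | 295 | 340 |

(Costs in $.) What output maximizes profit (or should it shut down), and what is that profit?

Compute π = P·x − TC at each output: x=0: -45; x=1: -72; x=2: -64; x=3: -29; x=4: 17; x=5: 58; x=6: 95; x=7: 104; x=8: 76.
Profit is maximized at x = 7. AVC there is 215/7 = $30.71 ≤ P, so producing beats shutting down (which would give -$45).

x = 7; profit = $104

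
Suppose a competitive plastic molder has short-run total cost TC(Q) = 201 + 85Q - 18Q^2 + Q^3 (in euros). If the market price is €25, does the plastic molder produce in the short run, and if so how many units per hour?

Strip out fixed cost: VC = 85Q - 18Q^2 + Q^3. Then AVC = 85 - 18Q + Q^2 and MC = 85 - 36Q + 3Q^2.
AVC is minimized where dAVC/dQ = -18 + 2Q = 0, at Q = 9; min AVC = 85 - 18·9 + 9^2 = €4.
Since P = €25 ≥ min AVC = €4, price covers variable cost and the firm should produce.
Set P = MC: 25 = 85 - 36Q + 3Q^2 → 60 - 36Q + 3Q^2 = 0. The roots are Q = 2 and Q = 10; the profit-maximizing output is on the rising part of MC, so Q* = 10.
Check: AVC at Q = 10 is €5 ≤ P, so revenue covers variable cost.
Profit = P·Q − TC = 25·10 − 251 = -€1, a loss, but smaller than the €201 fixed cost the firm would lose by shutting down.

Produce at Q = 10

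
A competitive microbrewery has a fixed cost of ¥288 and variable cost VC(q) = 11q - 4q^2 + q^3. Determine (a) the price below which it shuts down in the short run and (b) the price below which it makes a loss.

Shutdown price = ¥7; break-even price = ¥71

AVC = 11 - 4q + q^2; minimized at q = 2, giving min AVC = ¥7. That is the shutdown price.
ATC = 288/q + 11 - 4q + q^2. Setting dATC/dq = −288/q^2 − 4 + 2q = 0 gives q = 6 (since 2·6^3 − 4·6^2 = 288).
min ATC = 288/6 + 11 − 4·6 + 6^2 = ¥71. That is the break-even price.
Between these two prices the firm operates at a loss; above ¥71 it earns a profit.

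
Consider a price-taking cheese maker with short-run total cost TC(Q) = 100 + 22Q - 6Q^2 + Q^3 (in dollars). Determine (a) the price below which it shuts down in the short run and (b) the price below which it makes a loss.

Shutdown price = min AVC. AVC = 22 - 6Q + Q^2, with vertex at Q = 3 and minimum $13.
ATC = 100/Q + 22 - 6Q + Q^2. Setting dATC/dQ = −100/Q^2 − 6 + 2Q = 0 gives Q = 5 (since 2·5^3 − 6·5^2 = 100).
min ATC = 100/5 + 22 − 6·5 + 5^2 = $37. That is the break-even price.
Between these two prices the firm operates at a loss; above $37 it earns a profit.

Shutdown price = $13; break-even price = $37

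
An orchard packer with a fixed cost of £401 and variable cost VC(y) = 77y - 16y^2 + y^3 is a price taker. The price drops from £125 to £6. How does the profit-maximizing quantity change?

MC = 77 - 32y + 3y^2; the shutdown threshold is min AVC = £13 (at y = 8).
With P = £125 above the shutdown price, P = MC gives y = 12.
At P = £6 < min AVC = £13, price no longer covers variable cost at any output, so the firm shuts down: y = 0.

Output falls from 12 to 0 (the firm shuts down)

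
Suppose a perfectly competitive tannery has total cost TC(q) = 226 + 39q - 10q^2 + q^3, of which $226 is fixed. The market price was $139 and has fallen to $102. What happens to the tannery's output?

AVC = 39 - 10q + q^2, minimized at q = 5 where min AVC = $14. MC = 39 - 20q + 3q^2.
With P = $139 above the shutdown price, P = MC gives q = 10.
At P = $102 ≥ min AVC, set P = MC: q = 9. The firm stays open but cuts output.

Output falls from 10 to 9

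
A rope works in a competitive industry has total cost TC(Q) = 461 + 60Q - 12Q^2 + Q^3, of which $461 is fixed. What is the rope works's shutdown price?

$24 per unit

Short-run supply begins at min AVC. From VC = 60Q - 12Q^2 + Q^3, AVC = 60 - 12Q + Q^2.
dAVC/dQ = -12 + 2Q = 0 gives Q = 6. min AVC = 60 - 12·6 + 6^2 = 24.
So the shutdown price is $24.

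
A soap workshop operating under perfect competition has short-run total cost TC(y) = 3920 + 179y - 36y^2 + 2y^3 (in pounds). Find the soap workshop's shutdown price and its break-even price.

Shutdown price = £17; break-even price = £347

AVC = 179 - 36y + 2y^2; minimized at y = 9, giving min AVC = £17. That is the shutdown price.
ATC = 3920/y + 179 - 36y + 2y^2. Setting dATC/dy = −3920/y^2 − 36 + 4y = 0 gives y = 14 (since 4·14^3 − 36·14^2 = 3920).
min ATC = 3920/14 + 179 − 36·14 + 2·14^2 = £347. That is the break-even price.
Between these two prices the firm operates at a loss; above £347 it earns a profit.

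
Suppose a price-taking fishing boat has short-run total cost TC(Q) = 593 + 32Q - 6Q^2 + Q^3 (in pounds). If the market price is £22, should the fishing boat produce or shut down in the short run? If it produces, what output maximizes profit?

From TC, MC = TC'(Q) = 32 - 12Q + 3Q^2 and AVC = VC/Q = 32 - 6Q + Q^2.
AVC hits its minimum where MC = AVC, at Q = 3, giving min AVC = 32 - 6·3 + 3^2 = £23.
P = £22 lies below min AVC = £23; no output level covers variable cost.
Shutting down limits the loss to fixed cost, £593.

Shut down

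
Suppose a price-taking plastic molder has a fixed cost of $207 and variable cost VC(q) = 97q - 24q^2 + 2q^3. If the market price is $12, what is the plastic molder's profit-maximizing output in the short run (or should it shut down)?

Shut down

Variable cost is VC = 97q - 24q^2 + 2q^3, so AVC = VC/q = 97 - 24q + 2q^2 and MC = dTC/dq = 97 - 48q + 6q^2.
AVC is minimized where dAVC/dq = -24 + 4q = 0, at q = 6; min AVC = 97 - 24·6 + 2·6^2 = $25.
P = $12 lies below min AVC = $25; no output level covers variable cost.
Best response: produce nothing and absorb the $207 fixed cost.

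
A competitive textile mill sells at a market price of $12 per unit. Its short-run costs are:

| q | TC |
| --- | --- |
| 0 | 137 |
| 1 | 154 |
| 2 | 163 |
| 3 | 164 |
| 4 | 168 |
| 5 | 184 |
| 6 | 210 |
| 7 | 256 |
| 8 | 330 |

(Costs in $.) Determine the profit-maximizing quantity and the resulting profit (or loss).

Profit at each row (π = 12q − TC): q=0: -137; q=1: -142; q=2: -139; q=3: -128; q=4: -120; q=5: -124; q=6: -138; q=7: -172; q=8: -234.
Profit is maximized at q = 4. AVC there is 31/4 = $7.75 ≤ P, so producing beats shutting down (which would give -$137).

q = 4; profit = -$120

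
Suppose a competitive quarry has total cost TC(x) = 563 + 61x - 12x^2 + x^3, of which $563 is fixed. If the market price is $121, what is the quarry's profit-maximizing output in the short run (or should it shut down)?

Variable cost is VC = 61x - 12x^2 + x^3, so AVC = VC/x = 61 - 12x + x^2 and MC = dTC/dx = 61 - 24x + 3x^2.
The AVC parabola has its vertex at x = 12/2 = 6, where AVC = 61 - 12·6 + 6^2 = $25.
Since P = $121 ≥ min AVC = $25, price covers variable cost and the firm should produce.
Solving P = MC: -60 - 24x + 3x^2 = 0 ⇒ x = -2 or 10. On the upward-sloping branch, x* = 10.
Check: AVC at x = 10 is $41 ≤ P, so revenue covers variable cost.
Profit = P·x − TC = 121·10 − 973 = $237.

Produce at x = 10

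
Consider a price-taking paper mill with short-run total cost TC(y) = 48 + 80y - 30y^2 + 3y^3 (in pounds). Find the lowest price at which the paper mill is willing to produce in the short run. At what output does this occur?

£5 per unit, at y = 5

The firm shuts down when price falls below the minimum of average variable cost. AVC = VC/y = 80 - 30y + 3y^2.
dAVC/dy = -30 + 6y = 0 gives y = 5. min AVC = 80 - 30·5 + 3·5^2 = 5.
For P < £5 the firm produces nothing.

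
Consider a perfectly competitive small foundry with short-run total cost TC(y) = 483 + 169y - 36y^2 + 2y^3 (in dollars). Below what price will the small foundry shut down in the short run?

$7 per unit

The shutdown price is the minimum of AVC. VC = 169y - 36y^2 + 2y^3, so AVC = 169 - 36y + 2y^2.
dAVC/dy = -36 + 4y = 0 gives y = 9. min AVC = 169 - 36·9 + 2·9^2 = 7.
So the shutdown price is $7.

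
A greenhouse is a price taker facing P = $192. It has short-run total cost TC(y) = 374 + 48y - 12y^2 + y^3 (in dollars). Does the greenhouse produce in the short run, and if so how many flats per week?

Variable cost is VC = 48y - 12y^2 + y^3, so AVC = VC/y = 48 - 12y + y^2 and MC = dTC/dy = 48 - 24y + 3y^2.
The AVC parabola has its vertex at y = 12/2 = 6, where AVC = 48 - 12·6 + 6^2 = $12.
Since P = $192 ≥ min AVC = $12, price covers variable cost and the firm should produce.
Set P = MC: 192 = 48 - 24y + 3y^2 → -144 - 24y + 3y^2 = 0. The roots are y = -4 and y = 12; the profit-maximizing output is on the rising part of MC, so y* = 12.
Check: AVC at y = 12 is $48 ≤ P, so revenue covers variable cost.
Profit = P·y − TC = 192·12 − 950 = $1354.

Produce at y = 12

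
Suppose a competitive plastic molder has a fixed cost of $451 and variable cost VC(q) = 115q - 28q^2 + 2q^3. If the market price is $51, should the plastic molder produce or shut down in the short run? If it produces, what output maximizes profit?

Produce at q = 8

Strip out fixed cost: VC = 115q - 28q^2 + 2q^3. Then AVC = 115 - 28q + 2q^2 and MC = 115 - 56q + 6q^2.
AVC hits its minimum where MC = AVC, at q = 7, giving min AVC = 115 - 28·7 + 2·7^2 = $17.
Because $51 ≥ $17, revenue can cover variable cost; the firm operates.
Solving P = MC: 64 - 56q + 6q^2 = 0 ⇒ q = 4/3 or 8. On the upward-sloping branch, q* = 8.
Check: AVC at q = 8 is $19 ≤ P, so revenue covers variable cost.
Profit = P·q − TC = 51·8 − 603 = -$195, a loss, but smaller than the $451 fixed cost the firm would lose by shutting down.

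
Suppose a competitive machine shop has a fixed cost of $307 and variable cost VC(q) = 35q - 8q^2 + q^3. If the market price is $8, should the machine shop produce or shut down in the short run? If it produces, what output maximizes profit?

Shut down

From TC, MC = TC'(q) = 35 - 16q + 3q^2 and AVC = VC/q = 35 - 8q + q^2.
The AVC parabola has its vertex at q = 8/2 = 4, where AVC = 35 - 8·4 + 4^2 = $19.
With P < min AVC ($8 < $19), every unit sold adds to the loss.
The firm minimizes its loss by shutting down and losing only its fixed cost of $307.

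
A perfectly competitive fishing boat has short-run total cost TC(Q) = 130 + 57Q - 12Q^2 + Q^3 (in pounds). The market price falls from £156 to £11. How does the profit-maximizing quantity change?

AVC = 57 - 12Q + Q^2, minimized at Q = 6 where min AVC = £21. MC = 57 - 24Q + 3Q^2.
With P = £156 above the shutdown price, P = MC gives Q = 11.
At P = £11 < min AVC = £21, price no longer covers variable cost at any output, so the firm shuts down: Q = 0.

Output falls from 11 to 0 (the firm shuts down)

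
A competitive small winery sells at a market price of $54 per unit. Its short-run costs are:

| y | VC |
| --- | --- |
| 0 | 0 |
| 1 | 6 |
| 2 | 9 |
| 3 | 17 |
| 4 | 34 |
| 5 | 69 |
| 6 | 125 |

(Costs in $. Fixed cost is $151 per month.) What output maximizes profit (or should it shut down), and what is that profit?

Tabulate TR − TC: y=0: -151; y=1: -103; y=2: -52; y=3: -6; y=4: 31; y=5: 50; y=6: 48.
Profit is maximized at y = 5. AVC there is 69/5 = $13.80 ≤ P, so producing beats shutting down (which would give -$151).

y = 5; profit = $50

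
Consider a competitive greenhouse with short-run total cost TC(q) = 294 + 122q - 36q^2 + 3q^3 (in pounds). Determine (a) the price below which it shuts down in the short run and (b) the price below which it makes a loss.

Shutdown price = £14; break-even price = £59

AVC = 122 - 36q + 3q^2; minimized at q = 6, giving min AVC = £14. That is the shutdown price.
ATC = 294/q + 122 - 36q + 3q^2. Setting dATC/dq = −294/q^2 − 36 + 6q = 0 gives q = 7 (since 6·7^3 − 36·7^2 = 294).
min ATC = 294/7 + 122 − 36·7 + 3·7^2 = £59. That is the break-even price.
Between these two prices the firm operates at a loss; above £59 it earns a profit.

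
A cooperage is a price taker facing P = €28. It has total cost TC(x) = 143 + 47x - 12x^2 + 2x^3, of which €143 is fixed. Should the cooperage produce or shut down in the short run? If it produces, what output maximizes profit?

Shut down

Strip out fixed cost: VC = 47x - 12x^2 + 2x^3. Then AVC = 47 - 12x + 2x^2 and MC = 47 - 24x + 6x^2.
AVC is minimized where dAVC/dx = -12 + 4x = 0, at x = 3; min AVC = 47 - 12·3 + 2·3^2 = €29.
P = €28 lies below min AVC = €29; no output level covers variable cost.
Shutting down limits the loss to fixed cost, €143.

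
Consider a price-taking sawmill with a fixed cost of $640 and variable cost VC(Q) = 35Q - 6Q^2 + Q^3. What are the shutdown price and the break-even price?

Shutdown price = min AVC. AVC = 35 - 6Q + Q^2, with vertex at Q = 3 and minimum $26.
ATC = 640/Q + 35 - 6Q + Q^2. Setting dATC/dQ = −640/Q^2 − 6 + 2Q = 0 gives Q = 8 (since 2·8^3 − 6·8^2 = 640).
min ATC = 640/8 + 35 − 6·8 + 8^2 = $131. That is the break-even price.
For $26 ≤ P < $131 the firm produces at a loss; below $26 it shuts down.

Shutdown price = $26; break-even price = $131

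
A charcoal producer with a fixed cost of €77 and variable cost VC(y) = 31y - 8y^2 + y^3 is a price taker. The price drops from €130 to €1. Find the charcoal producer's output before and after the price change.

MC = 31 - 16y + 3y^2; the shutdown threshold is min AVC = €15 (at y = 4).
At P = €130 ≥ min AVC, set P = MC on the rising branch: y = 9.
At P = €1 < min AVC = €15, price no longer covers variable cost at any output, so the firm shuts down: y = 0.

Output falls from 9 to 0 (the firm shuts down)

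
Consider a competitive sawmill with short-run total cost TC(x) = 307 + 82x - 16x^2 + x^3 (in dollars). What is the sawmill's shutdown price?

$18 per unit

The shutdown price is the minimum of AVC. VC = 82x - 16x^2 + x^3, so AVC = 82 - 16x + x^2.
dAVC/dx = -16 + 2x = 0 gives x = 8. min AVC = 82 - 16·8 + 8^2 = 18.
So the shutdown price is $18.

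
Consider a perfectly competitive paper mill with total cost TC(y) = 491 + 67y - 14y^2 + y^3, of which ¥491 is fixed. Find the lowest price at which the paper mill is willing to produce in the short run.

The firm shuts down when price falls below the minimum of average variable cost. AVC = VC/y = 67 - 14y + y^2.
At the minimum of AVC, MC = AVC. MC = 67 - 28y + 3y^2; setting MC = AVC gives 2y^2 - 14y = 0, so y = 7. min AVC = 18.
So the shutdown price is ¥18.

¥18 per unit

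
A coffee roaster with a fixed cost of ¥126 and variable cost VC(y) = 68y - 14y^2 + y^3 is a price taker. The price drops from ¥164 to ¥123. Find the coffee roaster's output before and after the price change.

Output falls from 12 to 11

MC = 68 - 28y + 3y^2; the shutdown threshold is min AVC = ¥19 (at y = 7).
At P = ¥164 ≥ min AVC, set P = MC on the rising branch: y = 12.
At P = ¥123 ≥ min AVC, set P = MC: y = 11. The firm stays open but cuts output.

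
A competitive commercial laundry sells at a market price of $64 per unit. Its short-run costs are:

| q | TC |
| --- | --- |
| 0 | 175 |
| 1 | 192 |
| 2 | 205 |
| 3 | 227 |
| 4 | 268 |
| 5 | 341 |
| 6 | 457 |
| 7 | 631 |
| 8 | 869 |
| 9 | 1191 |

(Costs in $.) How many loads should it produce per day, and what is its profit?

q = 4; profit = -$12

Profit at each row (π = 64q − TC): q=0: -175; q=1: -128; q=2: -77; q=3: -35; q=4: -12; q=5: -21; q=6: -73; q=7: -183; q=8: -357; q=9: -615.
Profit is maximized at q = 4. AVC there is 93/4 = $23.25 ≤ P, so producing beats shutting down (which would give -$175).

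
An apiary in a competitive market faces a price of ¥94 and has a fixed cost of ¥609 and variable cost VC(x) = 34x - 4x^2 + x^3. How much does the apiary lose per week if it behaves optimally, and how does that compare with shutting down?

AVC = 34 - 4x + x^2; min AVC = ¥30 at x = 2. Since P = ¥94 ≥ min AVC, the firm produces.
With MC = 34 - 8x + 3x^2, P = MC on the upward-sloping part at x* = 6.
TR = 94·6 = 564. TC = 609 + 276 = 885. Profit = 564 − 885 = -¥321.
Shutting down would mean losing the fixed cost of ¥609, so operating at a loss of ¥321 is better by ¥288.

Profit = -¥321 at x = 6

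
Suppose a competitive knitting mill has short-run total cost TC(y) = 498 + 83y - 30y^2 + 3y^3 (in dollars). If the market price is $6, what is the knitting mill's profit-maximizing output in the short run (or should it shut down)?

Variable cost is VC = 83y - 30y^2 + 3y^3, so AVC = VC/y = 83 - 30y + 3y^2 and MC = dTC/dy = 83 - 60y + 9y^2.
AVC hits its minimum where MC = AVC, at y = 5, giving min AVC = 83 - 30·5 + 3·5^2 = $8.
Since P = $6 < min AVC = $8, price fails to cover variable cost at any output.
Shutting down limits the loss to fixed cost, $498.

Shut down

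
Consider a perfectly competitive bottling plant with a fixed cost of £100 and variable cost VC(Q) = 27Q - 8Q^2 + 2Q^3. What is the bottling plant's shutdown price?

The firm shuts down when price falls below the minimum of average variable cost. AVC = VC/Q = 27 - 8Q + 2Q^2.
dAVC/dQ = -8 + 4Q = 0 gives Q = 2. min AVC = 27 - 8·2 + 2·2^2 = 19.
The firm shuts down for any P below £19.

£19 per unit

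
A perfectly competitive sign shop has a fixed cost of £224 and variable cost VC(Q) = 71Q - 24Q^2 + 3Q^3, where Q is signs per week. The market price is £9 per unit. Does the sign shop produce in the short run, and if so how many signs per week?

Shut down

Strip out fixed cost: VC = 71Q - 24Q^2 + 3Q^3. Then AVC = 71 - 24Q + 3Q^2 and MC = 71 - 48Q + 9Q^2.
AVC hits its minimum where MC = AVC, at Q = 4, giving min AVC = 71 - 24·4 + 3·4^2 = £23.
Since P = £9 < min AVC = £23, price fails to cover variable cost at any output.
The firm minimizes its loss by shutting down and losing only its fixed cost of £224.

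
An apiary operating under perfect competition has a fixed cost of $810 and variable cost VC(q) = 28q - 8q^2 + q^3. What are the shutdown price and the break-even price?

Shutdown price = $12; break-even price = $127

AVC = 28 - 8q + q^2; minimized at q = 4, giving min AVC = $12. That is the shutdown price.
ATC = 810/q + 28 - 8q + q^2. Setting dATC/dq = −810/q^2 − 8 + 2q = 0 gives q = 9 (since 2·9^3 − 8·9^2 = 810).
min ATC = 810/9 + 28 − 8·9 + 9^2 = $127. That is the break-even price.
For $12 ≤ P < $127 the firm produces at a loss; below $12 it shuts down.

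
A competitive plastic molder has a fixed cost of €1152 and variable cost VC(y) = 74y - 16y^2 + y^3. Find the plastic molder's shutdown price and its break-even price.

Shutdown price = €10; break-even price = €122

Shutdown price = min AVC. AVC = 74 - 16y + y^2, with vertex at y = 8 and minimum €10.
ATC = 1152/y + 74 - 16y + y^2. Setting dATC/dy = −1152/y^2 − 16 + 2y = 0 gives y = 12 (since 2·12^3 − 16·12^2 = 1152).
min ATC = 1152/12 + 74 − 16·12 + 12^2 = €122. That is the break-even price.
For €10 ≤ P < €122 the firm produces at a loss; below €10 it shuts down.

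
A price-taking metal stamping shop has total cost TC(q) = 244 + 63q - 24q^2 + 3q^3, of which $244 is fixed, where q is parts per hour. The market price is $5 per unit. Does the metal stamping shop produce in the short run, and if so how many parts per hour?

Strip out fixed cost: VC = 63q - 24q^2 + 3q^3. Then AVC = 63 - 24q + 3q^2 and MC = 63 - 48q + 9q^2.
AVC is minimized where dAVC/dq = -24 + 6q = 0, at q = 4; min AVC = 63 - 24·4 + 3·4^2 = $15.
With P < min AVC ($5 < $15), every unit sold adds to the loss.
Best response: produce nothing and absorb the $244 fixed cost.

Shut down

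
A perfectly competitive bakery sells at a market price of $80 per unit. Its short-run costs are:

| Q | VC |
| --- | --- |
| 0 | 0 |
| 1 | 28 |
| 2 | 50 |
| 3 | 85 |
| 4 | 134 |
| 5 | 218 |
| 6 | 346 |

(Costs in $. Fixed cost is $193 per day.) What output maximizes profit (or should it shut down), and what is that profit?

Q = 4; profit = -$7

Profit at each row (π = 80Q − TC): Q=0: -193; Q=1: -141; Q=2: -83; Q=3: -38; Q=4: -7; Q=5: -11; Q=6: -59.
Profit is maximized at Q = 4. AVC there is 134/4 = $33.50 ≤ P, so producing beats shutting down (which would give -$193).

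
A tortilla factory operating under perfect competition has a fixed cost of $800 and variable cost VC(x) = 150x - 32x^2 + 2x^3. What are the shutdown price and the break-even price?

Shutdown price = $22; break-even price = $110

Shutdown price = min AVC. AVC = 150 - 32x + 2x^2, with vertex at x = 8 and minimum $22.
ATC = 800/x + 150 - 32x + 2x^2. Setting dATC/dx = −800/x^2 − 32 + 4x = 0 gives x = 10 (since 4·10^3 − 32·10^2 = 800).
min ATC = 800/10 + 150 − 32·10 + 2·10^2 = $110. That is the break-even price.
For $22 ≤ P < $110 the firm produces at a loss; below $22 it shuts down.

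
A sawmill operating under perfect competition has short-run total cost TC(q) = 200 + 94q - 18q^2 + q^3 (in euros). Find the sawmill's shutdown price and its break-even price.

Shutdown price = €13; break-even price = €34

AVC = 94 - 18q + q^2; minimized at q = 9, giving min AVC = €13. That is the shutdown price.
ATC = 200/q + 94 - 18q + q^2. Setting dATC/dq = −200/q^2 − 18 + 2q = 0 gives q = 10 (since 2·10^3 − 18·10^2 = 200).
min ATC = 200/10 + 94 − 18·10 + 10^2 = €34. That is the break-even price.
For €13 ≤ P < €34 the firm produces at a loss; below €13 it shuts down.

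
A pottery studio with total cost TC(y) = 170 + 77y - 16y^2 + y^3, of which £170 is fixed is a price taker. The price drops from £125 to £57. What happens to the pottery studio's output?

Output falls from 12 to 10

AVC = 77 - 16y + y^2, minimized at y = 8 where min AVC = £13. MC = 77 - 32y + 3y^2.
With P = £125 above the shutdown price, P = MC gives y = 12.
At P = £57 ≥ min AVC, set P = MC: y = 10. The firm stays open but cuts output.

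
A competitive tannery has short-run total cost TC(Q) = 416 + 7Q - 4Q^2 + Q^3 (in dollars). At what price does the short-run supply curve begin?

The firm shuts down when price falls below the minimum of average variable cost. AVC = VC/Q = 7 - 4Q + Q^2.
At the minimum of AVC, MC = AVC. MC = 7 - 8Q + 3Q^2; setting MC = AVC gives 2Q^2 - 4Q = 0, so Q = 2. min AVC = 3.
The firm shuts down for any P below $3.

$3 per unit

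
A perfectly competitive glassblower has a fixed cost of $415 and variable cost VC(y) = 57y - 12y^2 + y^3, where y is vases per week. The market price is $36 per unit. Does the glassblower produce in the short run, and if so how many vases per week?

Produce at y = 7

Variable cost is VC = 57y - 12y^2 + y^3, so AVC = VC/y = 57 - 12y + y^2 and MC = dTC/dy = 57 - 24y + 3y^2.
The AVC parabola has its vertex at y = 12/2 = 6, where AVC = 57 - 12·6 + 6^2 = $21.
Because $36 ≥ $21, revenue can cover variable cost; the firm operates.
P = MC gives 21 - 24y + 3y^2 = 0, with roots 1 and 7. Take the larger (rising MC): y* = 7.
Check: AVC at y = 7 is $22 ≤ P, so revenue covers variable cost.
Profit = P·y − TC = 36·7 − 569 = -$317, a loss, but smaller than the $415 fixed cost the firm would lose by shutting down.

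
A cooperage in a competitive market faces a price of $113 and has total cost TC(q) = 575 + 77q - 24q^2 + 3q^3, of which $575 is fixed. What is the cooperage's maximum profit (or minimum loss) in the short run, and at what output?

Profit = -$143 at q = 6

AVC = 77 - 24q + 3q^2 has its minimum $29 at q = 4; price $113 clears that bar, so the firm operates.
MC = 77 - 48q + 9q^2. Setting P = MC and taking the root on the rising branch gives q* = 6.
TR = 113·6 = 678. TC = 575 + 246 = 821. Profit = 678 − 821 = -$143.
Shutting down would mean losing the fixed cost of $575, so operating at a loss of $143 is better by $432.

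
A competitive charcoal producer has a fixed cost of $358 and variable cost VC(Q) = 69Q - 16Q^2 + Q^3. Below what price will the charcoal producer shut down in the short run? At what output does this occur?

$5 per unit, at Q = 8

Short-run supply begins at min AVC. From VC = 69Q - 16Q^2 + Q^3, AVC = 69 - 16Q + Q^2.
dAVC/dQ = -16 + 2Q = 0 gives Q = 8. min AVC = 69 - 16·8 + 8^2 = 5.
For P < $5 the firm produces nothing.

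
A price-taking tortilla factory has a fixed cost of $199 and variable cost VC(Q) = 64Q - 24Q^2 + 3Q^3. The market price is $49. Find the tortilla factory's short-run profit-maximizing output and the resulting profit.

AVC = 64 - 24Q + 3Q^2 has its minimum $16 at Q = 4; price $49 clears that bar, so the firm operates.
With MC = 64 - 48Q + 9Q^2, P = MC on the upward-sloping part at Q* = 5.
TR = 49·5 = 245. TC = 199 + 95 = 294. Profit = 245 − 294 = -$49.
That loss of $49 beats the $199 the firm would lose by shutting down; producing recovers $150 of fixed cost.

Profit = -$49 at Q = 5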